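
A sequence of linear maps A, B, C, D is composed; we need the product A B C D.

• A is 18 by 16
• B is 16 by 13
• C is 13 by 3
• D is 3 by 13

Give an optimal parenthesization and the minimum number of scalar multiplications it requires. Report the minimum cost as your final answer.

Adjacent pairs: AB = 18·16·13 = 3744; BC = 16·13·3 = 624; CD = 13·3·13 = 507.
Length 3: A..C: k=1: 0+624+18·16·3=1488; k=2: 3744+0+18·13·3=4446 → min 1488 | B..D: k=2: 0+507+16·13·13=3211; k=3: 624+0+16·3·13=1248 → min 1248.
Length 4: A..D: k=1: 0+1248+18·16·13=4992; k=2: 3744+507+18·13·13=7293; k=3: 1488+0+18·3·13=2190 → min 2190.
Optimal parenthesization: ((A (B C)) D) with cost 2190.

2190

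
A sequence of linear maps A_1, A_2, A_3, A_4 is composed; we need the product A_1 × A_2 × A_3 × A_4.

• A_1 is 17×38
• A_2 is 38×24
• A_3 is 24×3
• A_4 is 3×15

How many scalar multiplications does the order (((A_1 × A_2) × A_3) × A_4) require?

17493

(A_1 × A_2): 17×38 by 38×24 → 17×24, cost 17·38·24 = 15504
((A_1 × A_2) × A_3): 17×24 by 24×3 → 17×3, cost 17·24·3 = 1224; cumulative 16728
(((A_1 × A_2) × A_3) × A_4): 17×3 by 3×15 → 17×15, cost 17·3·15 = 765; cumulative 17493
Total: 17493 scalar multiplications.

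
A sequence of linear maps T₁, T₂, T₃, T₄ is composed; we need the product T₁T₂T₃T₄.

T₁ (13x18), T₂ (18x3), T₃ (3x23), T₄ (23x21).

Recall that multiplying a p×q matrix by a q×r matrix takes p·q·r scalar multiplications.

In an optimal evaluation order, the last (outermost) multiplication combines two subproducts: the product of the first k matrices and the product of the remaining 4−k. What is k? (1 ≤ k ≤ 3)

2

Adjacent pairs: T₁T₂ = 13·18·3 = 702; T₂T₃ = 18·3·23 = 1242; T₃T₄ = 3·23·21 = 1449.
Length 3: T₁..T₃: k=1: 0+1242+13·18·23=6624; k=2: 702+0+13·3·23=1599 → min 1599 | T₂..T₄: k=2: 0+1449+18·3·21=2583; k=3: 1242+0+18·23·21=9936 → min 2583.
Top-level splits: k=1: (T₁..T₁)·(T₂..T₄) → 0+2583+13·18·21 = 7497; k=2: (T₁..T₂)·(T₃..T₄) → 702+1449+13·3·21 = 2970; k=3: (T₁..T₃)·(T₄..T₄) → 1599+0+13·23·21 = 7878.
Best split is after T₂, i.e. k = 2.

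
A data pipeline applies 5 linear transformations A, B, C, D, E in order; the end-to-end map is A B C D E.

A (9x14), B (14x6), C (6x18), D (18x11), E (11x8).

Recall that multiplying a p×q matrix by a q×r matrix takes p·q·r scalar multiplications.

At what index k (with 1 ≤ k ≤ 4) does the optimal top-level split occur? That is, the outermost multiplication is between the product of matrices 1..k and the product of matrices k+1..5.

Adjacent pairs: AB = 9·14·6 = 756; BC = 14·6·18 = 1512; CD = 6·18·11 = 1188; DE = 18·11·8 = 1584.
Length 3: A..C: k=1: 0+1512+9·14·18=3780; k=2: 756+0+9·6·18=1728 → min 1728 | B..D: k=2: 0+1188+14·6·11=2112; k=3: 1512+0+14·18·11=4284 → min 2112 | C..E: k=3: 0+1584+6·18·8=2448; k=4: 1188+0+6·11·8=1716 → min 1716.
Length 4: A..D: k=1: 0+2112+9·14·11=3498; k=2: 756+1188+9·6·11=2538; k=3: 1728+0+9·18·11=3510 → min 2538 | B..E: k=2: 0+1716+14·6·8=2388; k=3: 1512+1584+14·18·8=5112; k=4: 2112+0+14·11·8=3344 → min 2388.
Top-level splits: k=1: (A..A)·(B..E) → 0+2388+9·14·8 = 3396; k=2: (A..B)·(C..E) → 756+1716+9·6·8 = 2904; k=3: (A..C)·(D..E) → 1728+1584+9·18·8 = 4608; k=4: (A..D)·(E..E) → 2538+0+9·11·8 = 3330.
Best split is after B, i.e. k = 2.

2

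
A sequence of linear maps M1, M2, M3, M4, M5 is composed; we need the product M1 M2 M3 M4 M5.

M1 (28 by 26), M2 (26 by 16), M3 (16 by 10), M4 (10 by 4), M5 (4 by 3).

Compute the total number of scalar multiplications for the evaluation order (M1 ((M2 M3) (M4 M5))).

(M2 M3): 26×16 by 16×10 → 26×10, cost 26·16·10 = 4160
(M4 M5): 10×4 by 4×3 → 10×3, cost 10·4·3 = 120
((M2 M3) (M4 M5)): 26×10 by 10×3 → 26×3, cost 26·10·3 = 780; cumulative 5060
(M1 ((M2 M3) (M4 M5))): 28×26 by 26×3 → 28×3, cost 28·26·3 = 2184; cumulative 7244
Total: 7244 scalar multiplications.

7244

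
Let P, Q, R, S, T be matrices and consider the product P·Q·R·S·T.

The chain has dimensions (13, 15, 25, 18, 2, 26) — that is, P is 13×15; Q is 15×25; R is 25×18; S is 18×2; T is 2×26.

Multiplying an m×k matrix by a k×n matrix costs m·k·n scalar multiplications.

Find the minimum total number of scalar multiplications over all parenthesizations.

Adjacent pairs: PQ = 13·15·25 = 4875; QR = 15·25·18 = 6750; RS = 25·18·2 = 900; ST = 18·2·26 = 936.
Length 3: P..R: k=1: 0+6750+13·15·18=10260; k=2: 4875+0+13·25·18=10725 → min 10260 | Q..S: k=2: 0+900+15·25·2=1650; k=3: 6750+0+15·18·2=7290 → min 1650 | R..T: k=3: 0+936+25·18·26=12636; k=4: 900+0+25·2·26=2200 → min 2200.
Length 4: P..S: k=1: 0+1650+13·15·2=2040; k=2: 4875+900+13·25·2=6425; k=3: 10260+0+13·18·2=10728 → min 2040 | Q..T: k=2: 0+2200+15·25·26=11950; k=3: 6750+936+15·18·26=14706; k=4: 1650+0+15·2·26=2430 → min 2430.
Length 5: P..T: k=1: 0+2430+13·15·26=7500; k=2: 4875+2200+13·25·26=15525; k=3: 10260+936+13·18·26=17280; k=4: 2040+0+13·2·26=2716 → min 2716.
Optimal order: ((P·(Q·(R·S)))·T) with cost 2716.

2716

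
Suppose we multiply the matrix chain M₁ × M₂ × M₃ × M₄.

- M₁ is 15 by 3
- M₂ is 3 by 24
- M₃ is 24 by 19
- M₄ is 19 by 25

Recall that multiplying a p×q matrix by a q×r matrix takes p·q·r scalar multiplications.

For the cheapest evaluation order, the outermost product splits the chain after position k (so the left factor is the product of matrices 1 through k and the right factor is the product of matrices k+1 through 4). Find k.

1

Adjacent pairs: M₁M₂ = 15·3·24 = 1080; M₂M₃ = 3·24·19 = 1368; M₃M₄ = 24·19·25 = 11400.
Length 3: M₁..M₃: k=1: 0+1368+15·3·19=2223; k=2: 1080+0+15·24·19=7920 → min 2223 | M₂..M₄: k=2: 0+11400+3·24·25=13200; k=3: 1368+0+3·19·25=2793 → min 2793.
Top-level splits: k=1: (M₁..M₁)·(M₂..M₄) → 0+2793+15·3·25 = 3918; k=2: (M₁..M₂)·(M₃..M₄) → 1080+11400+15·24·25 = 21480; k=3: (M₁..M₃)·(M₄..M₄) → 2223+0+15·19·25 = 9348.
Best split is after M₁, i.e. k = 1.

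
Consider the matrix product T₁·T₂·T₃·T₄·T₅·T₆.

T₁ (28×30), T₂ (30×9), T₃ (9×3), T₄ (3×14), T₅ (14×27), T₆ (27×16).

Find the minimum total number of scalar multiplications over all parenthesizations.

Adjacent pairs: T₁T₂ = 28·30·9 = 7560; T₂T₃ = 30·9·3 = 810; T₃T₄ = 9·3·14 = 378; T₄T₅ = 3·14·27 = 1134; T₅T₆ = 14·27·16 = 6048.
Length 3: T₁..T₃: k=1: 0+810+28·30·3=3330; k=2: 7560+0+28·9·3=8316 → min 3330 | T₂..T₄: k=2: 0+378+30·9·14=4158; k=3: 810+0+30·3·14=2070 → min 2070 | T₃..T₅: k=3: 0+1134+9·3·27=1863; k=4: 378+0+9·14·27=3780 → min 1863 | T₄..T₆: k=4: 0+6048+3·14·16=6720; k=5: 1134+0+3·27·16=2430 → min 2430.
Length 4: T₁..T₄: k=1: 0+2070+28·30·14=13830; k=2: 7560+378+28·9·14=11466; k=3: 3330+0+28·3·14=4506 → min 4506 | T₂..T₅: k=2: 0+1863+30·9·27=9153; k=3: 810+1134+30·3·27=4374; k=4: 2070+0+30·14·27=13410 → min 4374 | T₃..T₆: k=3: 0+2430+9·3·16=2862; k=4: 378+6048+9·14·16=8442; k=5: 1863+0+9·27·16=5751 → min 2862.
Length 5: T₁..T₅: k=1: 0+4374+28·30·27=27054; k=2: 7560+1863+28·9·27=16227; k=3: 3330+1134+28·3·27=6732; k=4: 4506+0+28·14·27=15090 → min 6732 | T₂..T₆: k=2: 0+2862+30·9·16=7182; k=3: 810+2430+30·3·16=4680; k=4: 2070+6048+30·14·16=14838; k=5: 4374+0+30·27·16=17334 → min 4680.
Length 6: T₁..T₆: k=1: 0+4680+28·30·16=18120; k=2: 7560+2862+28·9·16=14454; k=3: 3330+2430+28·3·16=7104; k=4: 4506+6048+28·14·16=16826; k=5: 6732+0+28·27·16=18828 → min 7104.
Optimal order: ((T₁·(T₂·T₃))·((T₄·T₅)·T₆)) with cost 7104.

7104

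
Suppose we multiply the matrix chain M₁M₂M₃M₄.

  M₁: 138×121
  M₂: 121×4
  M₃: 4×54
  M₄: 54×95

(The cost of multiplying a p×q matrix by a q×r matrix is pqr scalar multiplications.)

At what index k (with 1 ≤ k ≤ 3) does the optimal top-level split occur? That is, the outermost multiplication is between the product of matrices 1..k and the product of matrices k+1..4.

2

Adjacent pairs: M₁M₂ = 138·121·4 = 66792; M₂M₃ = 121·4·54 = 26136; M₃M₄ = 4·54·95 = 20520.
Length 3: M₁..M₃: k=1: 0+26136+138·121·54=927828; k=2: 66792+0+138·4·54=96600 → min 96600 | M₂..M₄: k=2: 0+20520+121·4·95=66500; k=3: 26136+0+121·54·95=646866 → min 66500.
Top-level splits: k=1: (M₁..M₁)·(M₂..M₄) → 0+66500+138·121·95 = 1652810; k=2: (M₁..M₂)·(M₃..M₄) → 66792+20520+138·4·95 = 139752; k=3: (M₁..M₃)·(M₄..M₄) → 96600+0+138·54·95 = 804540.
Best split is after M₂, i.e. k = 2.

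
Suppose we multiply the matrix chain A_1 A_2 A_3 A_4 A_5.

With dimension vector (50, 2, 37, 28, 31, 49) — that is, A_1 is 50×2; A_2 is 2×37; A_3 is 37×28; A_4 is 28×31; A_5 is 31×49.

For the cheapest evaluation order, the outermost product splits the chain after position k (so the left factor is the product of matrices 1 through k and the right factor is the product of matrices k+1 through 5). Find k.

1

Adjacent pairs: A_1A_2 = 50·2·37 = 3700; A_2A_3 = 2·37·28 = 2072; A_3A_4 = 37·28·31 = 32116; A_4A_5 = 28·31·49 = 42532.
Length 3: A_1..A_3: k=1: 0+2072+50·2·28=4872; k=2: 3700+0+50·37·28=55500 → min 4872 | A_2..A_4: k=2: 0+32116+2·37·31=34410; k=3: 2072+0+2·28·31=3808 → min 3808 | A_3..A_5: k=3: 0+42532+37·28·49=93296; k=4: 32116+0+37·31·49=88319 → min 88319.
Length 4: A_1..A_4: k=1: 0+3808+50·2·31=6908; k=2: 3700+32116+50·37·31=93166; k=3: 4872+0+50·28·31=48272 → min 6908 | A_2..A_5: k=2: 0+88319+2·37·49=91945; k=3: 2072+42532+2·28·49=47348; k=4: 3808+0+2·31·49=6846 → min 6846.
Top-level splits: k=1: (A_1..A_1)·(A_2..A_5) → 0+6846+50·2·49 = 11746; k=2: (A_1..A_2)·(A_3..A_5) → 3700+88319+50·37·49 = 182669; k=3: (A_1..A_3)·(A_4..A_5) → 4872+42532+50·28·49 = 116004; k=4: (A_1..A_4)·(A_5..A_5) → 6908+0+50·31·49 = 82858.
Best split is after A_1, i.e. k = 1.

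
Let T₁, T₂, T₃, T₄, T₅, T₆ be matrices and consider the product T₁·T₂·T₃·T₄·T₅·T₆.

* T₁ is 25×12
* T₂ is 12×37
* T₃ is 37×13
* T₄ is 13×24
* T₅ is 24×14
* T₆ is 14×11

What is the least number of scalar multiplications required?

Adjacent pairs: T₁T₂ = 25·12·37 = 11100; T₂T₃ = 12·37·13 = 5772; T₃T₄ = 37·13·24 = 11544; T₄T₅ = 13·24·14 = 4368; T₅T₆ = 24·14·11 = 3696.
Length 3: T₁..T₃: k=1: 0+5772+25·12·13=9672; k=2: 11100+0+25·37·13=23125 → min 9672 | T₂..T₄: k=2: 0+11544+12·37·24=22200; k=3: 5772+0+12·13·24=9516 → min 9516 | T₃..T₅: k=3: 0+4368+37·13·14=11102; k=4: 11544+0+37·24·14=23976 → min 11102 | T₄..T₆: k=4: 0+3696+13·24·11=7128; k=5: 4368+0+13·14·11=6370 → min 6370.
Length 4: T₁..T₄: k=1: 0+9516+25·12·24=16716; k=2: 11100+11544+25·37·24=44844; k=3: 9672+0+25·13·24=17472 → min 16716 | T₂..T₅: k=2: 0+11102+12·37·14=17318; k=3: 5772+4368+12·13·14=12324; k=4: 9516+0+12·24·14=13548 → min 12324 | T₃..T₆: k=3: 0+6370+37·13·11=11661; k=4: 11544+3696+37·24·11=25008; k=5: 11102+0+37·14·11=16800 → min 11661.
Length 5: T₁..T₅: k=1: 0+12324+25·12·14=16524; k=2: 11100+11102+25·37·14=35152; k=3: 9672+4368+25·13·14=18590; k=4: 16716+0+25·24·14=25116 → min 16524 | T₂..T₆: k=2: 0+11661+12·37·11=16545; k=3: 5772+6370+12·13·11=13858; k=4: 9516+3696+12·24·11=16380; k=5: 12324+0+12·14·11=14172 → min 13858.
Length 6: T₁..T₆: k=1: 0+13858+25·12·11=17158; k=2: 11100+11661+25·37·11=32936; k=3: 9672+6370+25·13·11=19617; k=4: 16716+3696+25·24·11=27012; k=5: 16524+0+25·14·11=20374 → min 17158.
Optimal order: (T₁·((T₂·T₃)·((T₄·T₅)·T₆))) with cost 17158.

17158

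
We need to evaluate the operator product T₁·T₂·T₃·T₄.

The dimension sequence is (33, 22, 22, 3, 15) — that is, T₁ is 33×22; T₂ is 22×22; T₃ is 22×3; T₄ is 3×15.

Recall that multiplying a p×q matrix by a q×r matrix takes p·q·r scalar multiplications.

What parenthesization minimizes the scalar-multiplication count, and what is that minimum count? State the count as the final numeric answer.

Adjacent pairs: T₁T₂ = 33·22·22 = 15972; T₂T₃ = 22·22·3 = 1452; T₃T₄ = 22·3·15 = 990.
Length 3: T₁..T₃: k=1: 0+1452+33·22·3=3630; k=2: 15972+0+33·22·3=18150 → min 3630 | T₂..T₄: k=2: 0+990+22·22·15=8250; k=3: 1452+0+22·3·15=2442 → min 2442.
Length 4: T₁..T₄: k=1: 0+2442+33·22·15=13332; k=2: 15972+990+33·22·15=27852; k=3: 3630+0+33·3·15=5115 → min 5115.
Optimal parenthesization: ((T₁·(T₂·T₃))·T₄) with cost 5115.

5115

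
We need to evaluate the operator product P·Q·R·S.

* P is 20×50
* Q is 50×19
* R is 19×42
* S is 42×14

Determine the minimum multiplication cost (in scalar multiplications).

Adjacent pairs: PQ = 20·50·19 = 19000; QR = 50·19·42 = 39900; RS = 19·42·14 = 11172.
Length 3: P..R: k=1: 0+39900+20·50·42=81900; k=2: 19000+0+20·19·42=34960 → min 34960 | Q..S: k=2: 0+11172+50·19·14=24472; k=3: 39900+0+50·42·14=69300 → min 24472.
Length 4: P..S: k=1: 0+24472+20·50·14=38472; k=2: 19000+11172+20·19·14=35492; k=3: 34960+0+20·42·14=46720 → min 35492.
Optimal order: ((P·Q)·(R·S)) with cost 35492.

35492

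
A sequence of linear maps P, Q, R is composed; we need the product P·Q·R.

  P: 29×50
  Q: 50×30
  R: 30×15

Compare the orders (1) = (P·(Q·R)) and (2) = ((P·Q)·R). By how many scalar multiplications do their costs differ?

Order (1) = (P·(Q·R)): (Q·R): 50×30 by 30×15 → 50×15, cost 50·30·15 = 22500; (P·(Q·R)): 29×50 by 50×15 → 29×15, cost 29·50·15 = 21750; cumulative 44250. Total 44250.
Order (2) = ((P·Q)·R): (P·Q): 29×50 by 50×30 → 29×30, cost 29·50·30 = 43500; ((P·Q)·R): 29×30 by 30×15 → 29×15, cost 29·30·15 = 13050; cumulative 56550. Total 56550.
Difference: |44250 − 56550| = 12300.

12300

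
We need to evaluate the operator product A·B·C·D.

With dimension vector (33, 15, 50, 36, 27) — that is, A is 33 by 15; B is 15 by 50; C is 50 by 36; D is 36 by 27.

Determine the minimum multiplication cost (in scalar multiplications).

54945

Adjacent pairs: AB = 33·15·50 = 24750; BC = 15·50·36 = 27000; CD = 50·36·27 = 48600.
Length 3: A..C: k=1: 0+27000+33·15·36=44820; k=2: 24750+0+33·50·36=84150 → min 44820 | B..D: k=2: 0+48600+15·50·27=68850; k=3: 27000+0+15·36·27=41580 → min 41580.
Length 4: A..D: k=1: 0+41580+33·15·27=54945; k=2: 24750+48600+33·50·27=117900; k=3: 44820+0+33·36·27=76896 → min 54945.
Optimal order: (A·((B·C)·D)) with cost 54945.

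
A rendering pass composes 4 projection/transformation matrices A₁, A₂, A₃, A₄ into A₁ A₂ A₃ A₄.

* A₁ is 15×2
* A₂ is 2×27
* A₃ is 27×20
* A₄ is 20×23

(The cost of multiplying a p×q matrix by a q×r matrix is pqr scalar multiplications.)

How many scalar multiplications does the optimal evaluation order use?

Adjacent pairs: A₁A₂ = 15·2·27 = 810; A₂A₃ = 2·27·20 = 1080; A₃A₄ = 27·20·23 = 12420.
Length 3: A₁..A₃: k=1: 0+1080+15·2·20=1680; k=2: 810+0+15·27·20=8910 → min 1680 | A₂..A₄: k=2: 0+12420+2·27·23=13662; k=3: 1080+0+2·20·23=2000 → min 2000.
Length 4: A₁..A₄: k=1: 0+2000+15·2·23=2690; k=2: 810+12420+15·27·23=22545; k=3: 1680+0+15·20·23=8580 → min 2690.
Optimal order: (A₁ ((A₂ A₃) A₄)) with cost 2690.

2690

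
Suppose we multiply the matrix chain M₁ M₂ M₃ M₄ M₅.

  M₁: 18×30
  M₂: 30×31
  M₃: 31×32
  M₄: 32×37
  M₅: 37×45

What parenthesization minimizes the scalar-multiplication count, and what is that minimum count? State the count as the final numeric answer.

Adjacent pairs: M₁M₂ = 18·30·31 = 16740; M₂M₃ = 30·31·32 = 29760; M₃M₄ = 31·32·37 = 36704; M₄M₅ = 32·37·45 = 53280.
Length 3: M₁..M₃: k=1: 0+29760+18·30·32=47040; k=2: 16740+0+18·31·32=34596 → min 34596 | M₂..M₄: k=2: 0+36704+30·31·37=71114; k=3: 29760+0+30·32·37=65280 → min 65280 | M₃..M₅: k=3: 0+53280+31·32·45=97920; k=4: 36704+0+31·37·45=88319 → min 88319.
Length 4: M₁..M₄: k=1: 0+65280+18·30·37=85260; k=2: 16740+36704+18·31·37=74090; k=3: 34596+0+18·32·37=55908 → min 55908 | M₂..M₅: k=2: 0+88319+30·31·45=130169; k=3: 29760+53280+30·32·45=126240; k=4: 65280+0+30·37·45=115230 → min 115230.
Length 5: M₁..M₅: k=1: 0+115230+18·30·45=139530; k=2: 16740+88319+18·31·45=130169; k=3: 34596+53280+18·32·45=113796; k=4: 55908+0+18·37·45=85878 → min 85878.
Optimal parenthesization: ((((M₁ M₂) M₃) M₄) M₅) with cost 85878.

85878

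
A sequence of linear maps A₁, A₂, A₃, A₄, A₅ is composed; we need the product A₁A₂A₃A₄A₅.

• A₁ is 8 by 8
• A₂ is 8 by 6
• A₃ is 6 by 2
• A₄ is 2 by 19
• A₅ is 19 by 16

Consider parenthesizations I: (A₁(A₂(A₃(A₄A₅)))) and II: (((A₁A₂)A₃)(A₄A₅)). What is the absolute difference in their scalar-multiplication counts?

Order I = (A₁(A₂(A₃(A₄A₅)))): (A₄A₅): 2×19 by 19×16 → 2×16, cost 2·19·16 = 608; (A₃(A₄A₅)): 6×2 by 2×16 → 6×16, cost 6·2·16 = 192; cumulative 800; (A₂(A₃(A₄A₅))): 8×6 by 6×16 → 8×16, cost 8·6·16 = 768; cumulative 1568; (A₁(A₂(A₃(A₄A₅)))): 8×8 by 8×16 → 8×16, cost 8·8·16 = 1024; cumulative 2592. Total 2592.
Order II = (((A₁A₂)A₃)(A₄A₅)): (A₁A₂): 8×8 by 8×6 → 8×6, cost 8·8·6 = 384; ((A₁A₂)A₃): 8×6 by 6×2 → 8×2, cost 8·6·2 = 96; cumulative 480; (A₄A₅): 2×19 by 19×16 → 2×16, cost 2·19·16 = 608; (((A₁A₂)A₃)(A₄A₅)): 8×2 by 2×16 → 8×16, cost 8·2·16 = 256; cumulative 1344. Total 1344.
Difference: |2592 − 1344| = 1248.

1248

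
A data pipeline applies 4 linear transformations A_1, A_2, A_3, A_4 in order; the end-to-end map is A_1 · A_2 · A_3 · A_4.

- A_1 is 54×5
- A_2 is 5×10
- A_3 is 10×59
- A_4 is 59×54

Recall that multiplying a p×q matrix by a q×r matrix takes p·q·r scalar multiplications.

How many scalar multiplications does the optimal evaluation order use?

33460

Adjacent pairs: A_1A_2 = 54·5·10 = 2700; A_2A_3 = 5·10·59 = 2950; A_3A_4 = 10·59·54 = 31860.
Length 3: A_1..A_3: k=1: 0+2950+54·5·59=18880; k=2: 2700+0+54·10·59=34560 → min 18880 | A_2..A_4: k=2: 0+31860+5·10·54=34560; k=3: 2950+0+5·59·54=18880 → min 18880.
Length 4: A_1..A_4: k=1: 0+18880+54·5·54=33460; k=2: 2700+31860+54·10·54=63720; k=3: 18880+0+54·59·54=190924 → min 33460.
Optimal order: (A_1 · ((A_2 · A_3) · A_4)) with cost 33460.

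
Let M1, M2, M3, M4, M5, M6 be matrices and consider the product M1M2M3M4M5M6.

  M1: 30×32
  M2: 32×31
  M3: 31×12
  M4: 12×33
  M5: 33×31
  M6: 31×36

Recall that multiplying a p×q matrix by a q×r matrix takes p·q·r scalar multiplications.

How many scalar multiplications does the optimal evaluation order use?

62052

Adjacent pairs: M1M2 = 30·32·31 = 29760; M2M3 = 32·31·12 = 11904; M3M4 = 31·12·33 = 12276; M4M5 = 12·33·31 = 12276; M5M6 = 33·31·36 = 36828.
Length 3: M1..M3: k=1: 0+11904+30·32·12=23424; k=2: 29760+0+30·31·12=40920 → min 23424 | M2..M4: k=2: 0+12276+32·31·33=45012; k=3: 11904+0+32·12·33=24576 → min 24576 | M3..M5: k=3: 0+12276+31·12·31=23808; k=4: 12276+0+31·33·31=43989 → min 23808 | M4..M6: k=4: 0+36828+12·33·36=51084; k=5: 12276+0+12·31·36=25668 → min 25668.
Length 4: M1..M4: k=1: 0+24576+30·32·33=56256; k=2: 29760+12276+30·31·33=72726; k=3: 23424+0+30·12·33=35304 → min 35304 | M2..M5: k=2: 0+23808+32·31·31=54560; k=3: 11904+12276+32·12·31=36084; k=4: 24576+0+32·33·31=57312 → min 36084 | M3..M6: k=3: 0+25668+31·12·36=39060; k=4: 12276+36828+31·33·36=85932; k=5: 23808+0+31·31·36=58404 → min 39060.
Length 5: M1..M5: k=1: 0+36084+30·32·31=65844; k=2: 29760+23808+30·31·31=82398; k=3: 23424+12276+30·12·31=46860; k=4: 35304+0+30·33·31=65994 → min 46860 | M2..M6: k=2: 0+39060+32·31·36=74772; k=3: 11904+25668+32·12·36=51396; k=4: 24576+36828+32·33·36=99420; k=5: 36084+0+32·31·36=71796 → min 51396.
Length 6: M1..M6: k=1: 0+51396+30·32·36=85956; k=2: 29760+39060+30·31·36=102300; k=3: 23424+25668+30·12·36=62052; k=4: 35304+36828+30·33·36=107772; k=5: 46860+0+30·31·36=80340 → min 62052.
Optimal order: ((M1(M2M3))((M4M5)M6)) with cost 62052.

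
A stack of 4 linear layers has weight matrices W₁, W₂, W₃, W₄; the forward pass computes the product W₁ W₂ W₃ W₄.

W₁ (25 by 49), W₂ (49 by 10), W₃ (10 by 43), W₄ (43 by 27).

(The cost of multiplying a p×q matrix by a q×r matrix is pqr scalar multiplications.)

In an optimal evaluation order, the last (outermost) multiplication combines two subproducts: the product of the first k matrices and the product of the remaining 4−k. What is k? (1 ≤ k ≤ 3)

Adjacent pairs: W₁W₂ = 25·49·10 = 12250; W₂W₃ = 49·10·43 = 21070; W₃W₄ = 10·43·27 = 11610.
Length 3: W₁..W₃: k=1: 0+21070+25·49·43=73745; k=2: 12250+0+25·10·43=23000 → min 23000 | W₂..W₄: k=2: 0+11610+49·10·27=24840; k=3: 21070+0+49·43·27=77959 → min 24840.
Top-level splits: k=1: (W₁..W₁)·(W₂..W₄) → 0+24840+25·49·27 = 57915; k=2: (W₁..W₂)·(W₃..W₄) → 12250+11610+25·10·27 = 30610; k=3: (W₁..W₃)·(W₄..W₄) → 23000+0+25·43·27 = 52025.
Best split is after W₂, i.e. k = 2.

2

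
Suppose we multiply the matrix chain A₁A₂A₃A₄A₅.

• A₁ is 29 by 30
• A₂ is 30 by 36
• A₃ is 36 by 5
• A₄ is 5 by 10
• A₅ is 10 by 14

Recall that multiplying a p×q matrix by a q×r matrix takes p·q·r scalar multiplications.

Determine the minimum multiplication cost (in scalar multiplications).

12480

Adjacent pairs: A₁A₂ = 29·30·36 = 31320; A₂A₃ = 30·36·5 = 5400; A₃A₄ = 36·5·10 = 1800; A₄A₅ = 5·10·14 = 700.
Length 3: A₁..A₃: k=1: 0+5400+29·30·5=9750; k=2: 31320+0+29·36·5=36540 → min 9750 | A₂..A₄: k=2: 0+1800+30·36·10=12600; k=3: 5400+0+30·5·10=6900 → min 6900 | A₃..A₅: k=3: 0+700+36·5·14=3220; k=4: 1800+0+36·10·14=6840 → min 3220.
Length 4: A₁..A₄: k=1: 0+6900+29·30·10=15600; k=2: 31320+1800+29·36·10=43560; k=3: 9750+0+29·5·10=11200 → min 11200 | A₂..A₅: k=2: 0+3220+30·36·14=18340; k=3: 5400+700+30·5·14=8200; k=4: 6900+0+30·10·14=11100 → min 8200.
Length 5: A₁..A₅: k=1: 0+8200+29·30·14=20380; k=2: 31320+3220+29·36·14=49156; k=3: 9750+700+29·5·14=12480; k=4: 11200+0+29·10·14=15260 → min 12480.
Optimal order: ((A₁(A₂A₃))(A₄A₅)) with cost 12480.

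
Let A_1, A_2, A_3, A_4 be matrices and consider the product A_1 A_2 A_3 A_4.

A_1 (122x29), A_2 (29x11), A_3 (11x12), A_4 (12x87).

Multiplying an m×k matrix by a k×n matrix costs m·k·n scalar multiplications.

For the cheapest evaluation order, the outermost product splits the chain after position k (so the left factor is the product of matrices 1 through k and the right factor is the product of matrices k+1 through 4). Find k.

2

Adjacent pairs: A_1A_2 = 122·29·11 = 38918; A_2A_3 = 29·11·12 = 3828; A_3A_4 = 11·12·87 = 11484.
Length 3: A_1..A_3: k=1: 0+3828+122·29·12=46284; k=2: 38918+0+122·11·12=55022 → min 46284 | A_2..A_4: k=2: 0+11484+29·11·87=39237; k=3: 3828+0+29·12·87=34104 → min 34104.
Top-level splits: k=1: (A_1..A_1)·(A_2..A_4) → 0+34104+122·29·87 = 341910; k=2: (A_1..A_2)·(A_3..A_4) → 38918+11484+122·11·87 = 167156; k=3: (A_1..A_3)·(A_4..A_4) → 46284+0+122·12·87 = 173652.
Best split is after A_2, i.e. k = 2.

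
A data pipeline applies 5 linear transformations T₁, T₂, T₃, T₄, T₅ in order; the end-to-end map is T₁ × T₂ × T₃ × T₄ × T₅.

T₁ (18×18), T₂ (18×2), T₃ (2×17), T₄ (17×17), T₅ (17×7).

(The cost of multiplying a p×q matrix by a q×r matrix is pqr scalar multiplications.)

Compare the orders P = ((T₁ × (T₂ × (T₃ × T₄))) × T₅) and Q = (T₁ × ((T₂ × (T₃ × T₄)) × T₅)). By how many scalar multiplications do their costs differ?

3240

Order P = ((T₁ × (T₂ × (T₃ × T₄))) × T₅): (T₃ × T₄): 2×17 by 17×17 → 2×17, cost 2·17·17 = 578; (T₂ × (T₃ × T₄)): 18×2 by 2×17 → 18×17, cost 18·2·17 = 612; cumulative 1190; (T₁ × (T₂ × (T₃ × T₄))): 18×18 by 18×17 → 18×17, cost 18·18·17 = 5508; cumulative 6698; ((T₁ × (T₂ × (T₃ × T₄))) × T₅): 18×17 by 17×7 → 18×7, cost 18·17·7 = 2142; cumulative 8840. Total 8840.
Order Q = (T₁ × ((T₂ × (T₃ × T₄)) × T₅)): (T₃ × T₄): 2×17 by 17×17 → 2×17, cost 2·17·17 = 578; (T₂ × (T₃ × T₄)): 18×2 by 2×17 → 18×17, cost 18·2·17 = 612; cumulative 1190; ((T₂ × (T₃ × T₄)) × T₅): 18×17 by 17×7 → 18×7, cost 18·17·7 = 2142; cumulative 3332; (T₁ × ((T₂ × (T₃ × T₄)) × T₅)): 18×18 by 18×7 → 18×7, cost 18·18·7 = 2268; cumulative 5600. Total 5600.
Difference: |8840 − 5600| = 3240.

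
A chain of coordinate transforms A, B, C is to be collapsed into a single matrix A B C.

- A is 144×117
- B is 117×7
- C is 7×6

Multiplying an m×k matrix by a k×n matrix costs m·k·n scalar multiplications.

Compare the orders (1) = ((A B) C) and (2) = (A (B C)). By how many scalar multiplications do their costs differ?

17982

Order (1) = ((A B) C): (A B): 144×117 by 117×7 → 144×7, cost 144·117·7 = 117936; ((A B) C): 144×7 by 7×6 → 144×6, cost 144·7·6 = 6048; cumulative 123984. Total 123984.
Order (2) = (A (B C)): (B C): 117×7 by 7×6 → 117×6, cost 117·7·6 = 4914; (A (B C)): 144×117 by 117×6 → 144×6, cost 144·117·6 = 101088; cumulative 106002. Total 106002.
Difference: |123984 − 106002| = 17982.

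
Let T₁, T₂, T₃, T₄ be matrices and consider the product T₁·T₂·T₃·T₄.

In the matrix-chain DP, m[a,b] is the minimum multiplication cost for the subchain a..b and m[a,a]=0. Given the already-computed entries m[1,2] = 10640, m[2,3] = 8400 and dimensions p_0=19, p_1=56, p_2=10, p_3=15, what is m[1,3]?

m[1,3] = min over k∈[1,2] of m[1,k]+m[k+1,3]+p_{0}·p_k·p_{3}.
k=1: 0 + 8400 + 19·56·15 = 24360; k=2: 10640 + 0 + 19·10·15 = 13490.
Minimum: 13490 at k=2.

13490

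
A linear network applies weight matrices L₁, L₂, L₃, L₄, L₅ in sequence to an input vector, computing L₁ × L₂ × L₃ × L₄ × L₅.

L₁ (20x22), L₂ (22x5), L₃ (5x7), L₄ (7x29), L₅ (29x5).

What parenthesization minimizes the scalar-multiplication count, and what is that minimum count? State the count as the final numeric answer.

Adjacent pairs: L₁L₂ = 20·22·5 = 2200; L₂L₃ = 22·5·7 = 770; L₃L₄ = 5·7·29 = 1015; L₄L₅ = 7·29·5 = 1015.
Length 3: L₁..L₃: k=1: 0+770+20·22·7=3850; k=2: 2200+0+20·5·7=2900 → min 2900 | L₂..L₄: k=2: 0+1015+22·5·29=4205; k=3: 770+0+22·7·29=5236 → min 4205 | L₃..L₅: k=3: 0+1015+5·7·5=1190; k=4: 1015+0+5·29·5=1740 → min 1190.
Length 4: L₁..L₄: k=1: 0+4205+20·22·29=16965; k=2: 2200+1015+20·5·29=6115; k=3: 2900+0+20·7·29=6960 → min 6115 | L₂..L₅: k=2: 0+1190+22·5·5=1740; k=3: 770+1015+22·7·5=2555; k=4: 4205+0+22·29·5=7395 → min 1740.
Length 5: L₁..L₅: k=1: 0+1740+20·22·5=3940; k=2: 2200+1190+20·5·5=3890; k=3: 2900+1015+20·7·5=4615; k=4: 6115+0+20·29·5=9015 → min 3890.
Optimal parenthesization: ((L₁ × L₂) × (L₃ × (L₄ × L₅))) with cost 3890.

3890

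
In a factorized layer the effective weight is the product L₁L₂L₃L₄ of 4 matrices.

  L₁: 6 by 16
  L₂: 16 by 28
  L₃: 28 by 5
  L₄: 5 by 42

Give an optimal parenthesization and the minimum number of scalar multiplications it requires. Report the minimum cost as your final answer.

3980

Adjacent pairs: L₁L₂ = 6·16·28 = 2688; L₂L₃ = 16·28·5 = 2240; L₃L₄ = 28·5·42 = 5880.
Length 3: L₁..L₃: k=1: 0+2240+6·16·5=2720; k=2: 2688+0+6·28·5=3528 → min 2720 | L₂..L₄: k=2: 0+5880+16·28·42=24696; k=3: 2240+0+16·5·42=5600 → min 5600.
Length 4: L₁..L₄: k=1: 0+5600+6·16·42=9632; k=2: 2688+5880+6·28·42=15624; k=3: 2720+0+6·5·42=3980 → min 3980.
Optimal parenthesization: ((L₁(L₂L₃))L₄) with cost 3980.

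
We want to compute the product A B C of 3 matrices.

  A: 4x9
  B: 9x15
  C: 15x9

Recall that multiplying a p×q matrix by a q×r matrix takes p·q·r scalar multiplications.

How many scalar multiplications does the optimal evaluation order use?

Order (A (B C)): (B C): 9×15 by 15×9 → 9×9, cost 9·15·9 = 1215; (A (B C)): 4×9 by 9×9 → 4×9, cost 4·9·9 = 324; cumulative 1539. Total 1539.
Order ((A B) C): (A B): 4×9 by 9×15 → 4×15, cost 4·9·15 = 540; ((A B) C): 4×15 by 15×9 → 4×9, cost 4·15·9 = 540; cumulative 1080. Total 1080.
Minimum: 1080.

1080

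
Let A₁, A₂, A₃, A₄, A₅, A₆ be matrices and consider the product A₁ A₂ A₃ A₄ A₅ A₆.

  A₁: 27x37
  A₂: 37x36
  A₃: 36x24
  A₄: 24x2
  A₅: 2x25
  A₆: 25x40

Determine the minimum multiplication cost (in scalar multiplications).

10550

Adjacent pairs: A₁A₂ = 27·37·36 = 35964; A₂A₃ = 37·36·24 = 31968; A₃A₄ = 36·24·2 = 1728; A₄A₅ = 24·2·25 = 1200; A₅A₆ = 2·25·40 = 2000.
Length 3: A₁..A₃: k=1: 0+31968+27·37·24=55944; k=2: 35964+0+27·36·24=59292 → min 55944 | A₂..A₄: k=2: 0+1728+37·36·2=4392; k=3: 31968+0+37·24·2=33744 → min 4392 | A₃..A₅: k=3: 0+1200+36·24·25=22800; k=4: 1728+0+36·2·25=3528 → min 3528 | A₄..A₆: k=4: 0+2000+24·2·40=3920; k=5: 1200+0+24·25·40=25200 → min 3920.
Length 4: A₁..A₄: k=1: 0+4392+27·37·2=6390; k=2: 35964+1728+27·36·2=39636; k=3: 55944+0+27·24·2=57240 → min 6390 | A₂..A₅: k=2: 0+3528+37·36·25=36828; k=3: 31968+1200+37·24·25=55368; k=4: 4392+0+37·2·25=6242 → min 6242 | A₃..A₆: k=3: 0+3920+36·24·40=38480; k=4: 1728+2000+36·2·40=6608; k=5: 3528+0+36·25·40=39528 → min 6608.
Length 5: A₁..A₅: k=1: 0+6242+27·37·25=31217; k=2: 35964+3528+27·36·25=63792; k=3: 55944+1200+27·24·25=73344; k=4: 6390+0+27·2·25=7740 → min 7740 | A₂..A₆: k=2: 0+6608+37·36·40=59888; k=3: 31968+3920+37·24·40=71408; k=4: 4392+2000+37·2·40=9352; k=5: 6242+0+37·25·40=43242 → min 9352.
Length 6: A₁..A₆: k=1: 0+9352+27·37·40=49312; k=2: 35964+6608+27·36·40=81452; k=3: 55944+3920+27·24·40=85784; k=4: 6390+2000+27·2·40=10550; k=5: 7740+0+27·25·40=34740 → min 10550.
Optimal order: ((A₁ (A₂ (A₃ A₄))) (A₅ A₆)) with cost 10550.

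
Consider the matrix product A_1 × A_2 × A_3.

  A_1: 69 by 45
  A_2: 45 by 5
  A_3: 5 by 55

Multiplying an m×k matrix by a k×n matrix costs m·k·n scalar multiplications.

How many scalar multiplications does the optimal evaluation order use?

Order (A_1 × (A_2 × A_3)): (A_2 × A_3): 45×5 by 5×55 → 45×55, cost 45·5·55 = 12375; (A_1 × (A_2 × A_3)): 69×45 by 45×55 → 69×55, cost 69·45·55 = 170775; cumulative 183150. Total 183150.
Order ((A_1 × A_2) × A_3): (A_1 × A_2): 69×45 by 45×5 → 69×5, cost 69·45·5 = 15525; ((A_1 × A_2) × A_3): 69×5 by 5×55 → 69×55, cost 69·5·55 = 18975; cumulative 34500. Total 34500.
Minimum: 34500.

34500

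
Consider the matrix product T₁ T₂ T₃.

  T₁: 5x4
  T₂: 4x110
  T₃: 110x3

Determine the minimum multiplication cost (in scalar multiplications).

Order (T₁ (T₂ T₃)): (T₂ T₃): 4×110 by 110×3 → 4×3, cost 4·110·3 = 1320; (T₁ (T₂ T₃)): 5×4 by 4×3 → 5×3, cost 5·4·3 = 60; cumulative 1380. Total 1380.
Order ((T₁ T₂) T₃): (T₁ T₂): 5×4 by 4×110 → 5×110, cost 5·4·110 = 2200; ((T₁ T₂) T₃): 5×110 by 110×3 → 5×3, cost 5·110·3 = 1650; cumulative 3850. Total 3850.
Minimum: 1380.

1380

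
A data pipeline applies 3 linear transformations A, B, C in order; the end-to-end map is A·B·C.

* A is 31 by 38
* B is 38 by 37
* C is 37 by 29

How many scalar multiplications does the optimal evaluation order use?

Order (A·(B·C)): (B·C): 38×37 by 37×29 → 38×29, cost 38·37·29 = 40774; (A·(B·C)): 31×38 by 38×29 → 31×29, cost 31·38·29 = 34162; cumulative 74936. Total 74936.
Order ((A·B)·C): (A·B): 31×38 by 38×37 → 31×37, cost 31·38·37 = 43586; ((A·B)·C): 31×37 by 37×29 → 31×29, cost 31·37·29 = 33263; cumulative 76849. Total 76849.
Minimum: 74936.

74936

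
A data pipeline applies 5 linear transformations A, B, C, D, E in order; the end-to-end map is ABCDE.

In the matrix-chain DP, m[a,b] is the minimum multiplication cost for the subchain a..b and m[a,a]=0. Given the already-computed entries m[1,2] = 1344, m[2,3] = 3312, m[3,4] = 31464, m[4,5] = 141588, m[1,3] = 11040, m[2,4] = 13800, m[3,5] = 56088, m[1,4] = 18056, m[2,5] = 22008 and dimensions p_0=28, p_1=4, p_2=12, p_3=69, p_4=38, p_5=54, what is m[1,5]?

m[1,5] = min over k∈[1,4] of m[1,k]+m[k+1,5]+p_{0}·p_k·p_{5}.
k=1: 0 + 22008 + 28·4·54 = 28056; k=2: 1344 + 56088 + 28·12·54 = 75576; k=3: 11040 + 141588 + 28·69·54 = 256956; k=4: 18056 + 0 + 28·38·54 = 75512.
Minimum: 28056 at k=1.

28056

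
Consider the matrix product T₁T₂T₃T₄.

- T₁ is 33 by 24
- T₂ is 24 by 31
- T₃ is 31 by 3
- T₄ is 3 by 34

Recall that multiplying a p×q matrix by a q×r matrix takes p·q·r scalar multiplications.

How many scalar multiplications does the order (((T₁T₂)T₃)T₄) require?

(T₁T₂): 33×24 by 24×31 → 33×31, cost 33·24·31 = 24552
((T₁T₂)T₃): 33×31 by 31×3 → 33×3, cost 33·31·3 = 3069; cumulative 27621
(((T₁T₂)T₃)T₄): 33×3 by 3×34 → 33×34, cost 33·3·34 = 3366; cumulative 30987
Total: 30987 scalar multiplications.

30987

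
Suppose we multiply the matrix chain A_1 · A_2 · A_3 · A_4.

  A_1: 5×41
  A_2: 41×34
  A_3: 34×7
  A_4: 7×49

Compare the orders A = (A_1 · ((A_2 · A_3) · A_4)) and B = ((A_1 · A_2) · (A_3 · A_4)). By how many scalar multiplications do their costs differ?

Order A = (A_1 · ((A_2 · A_3) · A_4)): (A_2 · A_3): 41×34 by 34×7 → 41×7, cost 41·34·7 = 9758; ((A_2 · A_3) · A_4): 41×7 by 7×49 → 41×49, cost 41·7·49 = 14063; cumulative 23821; (A_1 · ((A_2 · A_3) · A_4)): 5×41 by 41×49 → 5×49, cost 5·41·49 = 10045; cumulative 33866. Total 33866.
Order B = ((A_1 · A_2) · (A_3 · A_4)): (A_1 · A_2): 5×41 by 41×34 → 5×34, cost 5·41·34 = 6970; (A_3 · A_4): 34×7 by 7×49 → 34×49, cost 34·7·49 = 11662; ((A_1 · A_2) · (A_3 · A_4)): 5×34 by 34×49 → 5×49, cost 5·34·49 = 8330; cumulative 26962. Total 26962.
Difference: |33866 − 26962| = 6904.

6904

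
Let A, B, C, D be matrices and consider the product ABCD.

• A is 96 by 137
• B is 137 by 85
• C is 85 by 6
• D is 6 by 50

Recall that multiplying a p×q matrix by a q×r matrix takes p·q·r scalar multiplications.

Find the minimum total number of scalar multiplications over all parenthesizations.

Adjacent pairs: AB = 96·137·85 = 1117920; BC = 137·85·6 = 69870; CD = 85·6·50 = 25500.
Length 3: A..C: k=1: 0+69870+96·137·6=148782; k=2: 1117920+0+96·85·6=1166880 → min 148782 | B..D: k=2: 0+25500+137·85·50=607750; k=3: 69870+0+137·6·50=110970 → min 110970.
Length 4: A..D: k=1: 0+110970+96·137·50=768570; k=2: 1117920+25500+96·85·50=1551420; k=3: 148782+0+96·6·50=177582 → min 177582.
Optimal order: ((A(BC))D) with cost 177582.

177582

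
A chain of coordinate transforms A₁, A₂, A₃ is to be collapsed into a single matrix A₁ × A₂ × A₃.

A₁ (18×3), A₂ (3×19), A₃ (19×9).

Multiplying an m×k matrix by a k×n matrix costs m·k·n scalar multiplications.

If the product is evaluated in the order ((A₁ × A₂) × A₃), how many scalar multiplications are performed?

4104

(A₁ × A₂): 18×3 by 3×19 → 18×19, cost 18·3·19 = 1026
((A₁ × A₂) × A₃): 18×19 by 19×9 → 18×9, cost 18·19·9 = 3078; cumulative 4104
Total: 4104 scalar multiplications.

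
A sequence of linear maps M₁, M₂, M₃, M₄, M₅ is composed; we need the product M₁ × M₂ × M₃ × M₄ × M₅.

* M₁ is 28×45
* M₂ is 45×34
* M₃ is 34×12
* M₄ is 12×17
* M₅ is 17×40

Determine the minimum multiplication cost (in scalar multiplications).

55080

Adjacent pairs: M₁M₂ = 28·45·34 = 42840; M₂M₃ = 45·34·12 = 18360; M₃M₄ = 34·12·17 = 6936; M₄M₅ = 12·17·40 = 8160.
Length 3: M₁..M₃: k=1: 0+18360+28·45·12=33480; k=2: 42840+0+28·34·12=54264 → min 33480 | M₂..M₄: k=2: 0+6936+45·34·17=32946; k=3: 18360+0+45·12·17=27540 → min 27540 | M₃..M₅: k=3: 0+8160+34·12·40=24480; k=4: 6936+0+34·17·40=30056 → min 24480.
Length 4: M₁..M₄: k=1: 0+27540+28·45·17=48960; k=2: 42840+6936+28·34·17=65960; k=3: 33480+0+28·12·17=39192 → min 39192 | M₂..M₅: k=2: 0+24480+45·34·40=85680; k=3: 18360+8160+45·12·40=48120; k=4: 27540+0+45·17·40=58140 → min 48120.
Length 5: M₁..M₅: k=1: 0+48120+28·45·40=98520; k=2: 42840+24480+28·34·40=105400; k=3: 33480+8160+28·12·40=55080; k=4: 39192+0+28·17·40=58232 → min 55080.
Optimal order: ((M₁ × (M₂ × M₃)) × (M₄ × M₅)) with cost 55080.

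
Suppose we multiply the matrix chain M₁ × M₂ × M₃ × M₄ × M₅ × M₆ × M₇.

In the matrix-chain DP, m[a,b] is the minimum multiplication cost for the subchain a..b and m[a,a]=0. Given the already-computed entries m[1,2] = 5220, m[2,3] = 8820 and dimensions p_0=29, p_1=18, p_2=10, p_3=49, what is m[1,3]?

19430

m[1,3] = min over k∈[1,2] of m[1,k]+m[k+1,3]+p_{0}·p_k·p_{3}.
k=1: 0 + 8820 + 29·18·49 = 34398; k=2: 5220 + 0 + 29·10·49 = 19430.
Minimum: 19430 at k=2.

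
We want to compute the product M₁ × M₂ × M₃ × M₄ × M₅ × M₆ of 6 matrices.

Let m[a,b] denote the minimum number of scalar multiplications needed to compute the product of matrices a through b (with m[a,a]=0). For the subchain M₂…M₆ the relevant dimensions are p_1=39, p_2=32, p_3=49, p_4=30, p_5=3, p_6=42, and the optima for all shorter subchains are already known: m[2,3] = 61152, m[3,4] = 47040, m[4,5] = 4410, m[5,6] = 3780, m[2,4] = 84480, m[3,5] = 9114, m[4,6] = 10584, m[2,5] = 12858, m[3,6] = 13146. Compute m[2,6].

m[2,6] = min over k∈[2,5] of m[2,k]+m[k+1,6]+p_{1}·p_k·p_{6}.
k=2: 0 + 13146 + 39·32·42 = 65562; k=3: 61152 + 10584 + 39·49·42 = 151998; k=4: 84480 + 3780 + 39·30·42 = 137400; k=5: 12858 + 0 + 39·3·42 = 17772.
Minimum: 17772 at k=5.

17772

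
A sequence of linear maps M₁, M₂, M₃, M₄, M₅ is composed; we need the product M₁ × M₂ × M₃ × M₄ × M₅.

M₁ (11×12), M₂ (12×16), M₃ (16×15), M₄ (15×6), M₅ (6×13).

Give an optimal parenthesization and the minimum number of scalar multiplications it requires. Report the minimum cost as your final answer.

4242

Adjacent pairs: M₁M₂ = 11·12·16 = 2112; M₂M₃ = 12·16·15 = 2880; M₃M₄ = 16·15·6 = 1440; M₄M₅ = 15·6·13 = 1170.
Length 3: M₁..M₃: k=1: 0+2880+11·12·15=4860; k=2: 2112+0+11·16·15=4752 → min 4752 | M₂..M₄: k=2: 0+1440+12·16·6=2592; k=3: 2880+0+12·15·6=3960 → min 2592 | M₃..M₅: k=3: 0+1170+16·15·13=4290; k=4: 1440+0+16·6·13=2688 → min 2688.
Length 4: M₁..M₄: k=1: 0+2592+11·12·6=3384; k=2: 2112+1440+11·16·6=4608; k=3: 4752+0+11·15·6=5742 → min 3384 | M₂..M₅: k=2: 0+2688+12·16·13=5184; k=3: 2880+1170+12·15·13=6390; k=4: 2592+0+12·6·13=3528 → min 3528.
Length 5: M₁..M₅: k=1: 0+3528+11·12·13=5244; k=2: 2112+2688+11·16·13=7088; k=3: 4752+1170+11·15·13=8067; k=4: 3384+0+11·6·13=4242 → min 4242.
Optimal parenthesization: ((M₁ × (M₂ × (M₃ × M₄))) × M₅) with cost 4242.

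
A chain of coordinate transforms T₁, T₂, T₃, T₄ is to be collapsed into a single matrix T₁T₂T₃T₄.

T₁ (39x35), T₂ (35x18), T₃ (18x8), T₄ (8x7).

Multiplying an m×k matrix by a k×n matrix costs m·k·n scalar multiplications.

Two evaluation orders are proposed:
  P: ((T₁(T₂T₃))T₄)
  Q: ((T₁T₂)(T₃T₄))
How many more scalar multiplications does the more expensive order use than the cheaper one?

12348

Order P = ((T₁(T₂T₃))T₄): (T₂T₃): 35×18 by 18×8 → 35×8, cost 35·18·8 = 5040; (T₁(T₂T₃)): 39×35 by 35×8 → 39×8, cost 39·35·8 = 10920; cumulative 15960; ((T₁(T₂T₃))T₄): 39×8 by 8×7 → 39×7, cost 39·8·7 = 2184; cumulative 18144. Total 18144.
Order Q = ((T₁T₂)(T₃T₄)): (T₁T₂): 39×35 by 35×18 → 39×18, cost 39·35·18 = 24570; (T₃T₄): 18×8 by 8×7 → 18×7, cost 18·8·7 = 1008; ((T₁T₂)(T₃T₄)): 39×18 by 18×7 → 39×7, cost 39·18·7 = 4914; cumulative 30492. Total 30492.
Difference: |18144 − 30492| = 12348.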